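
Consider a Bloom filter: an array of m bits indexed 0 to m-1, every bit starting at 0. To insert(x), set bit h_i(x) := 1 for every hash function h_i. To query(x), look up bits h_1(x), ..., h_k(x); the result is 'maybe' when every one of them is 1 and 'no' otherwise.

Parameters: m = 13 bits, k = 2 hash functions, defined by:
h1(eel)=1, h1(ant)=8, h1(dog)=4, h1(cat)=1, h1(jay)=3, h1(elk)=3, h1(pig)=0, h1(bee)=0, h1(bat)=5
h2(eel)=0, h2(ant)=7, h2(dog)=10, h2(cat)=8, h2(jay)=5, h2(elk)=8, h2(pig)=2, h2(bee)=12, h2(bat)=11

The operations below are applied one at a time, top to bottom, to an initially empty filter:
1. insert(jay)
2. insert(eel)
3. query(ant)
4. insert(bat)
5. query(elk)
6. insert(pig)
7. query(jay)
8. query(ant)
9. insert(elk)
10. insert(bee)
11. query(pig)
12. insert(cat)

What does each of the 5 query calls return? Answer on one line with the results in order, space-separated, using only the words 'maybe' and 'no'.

Start: bits=0000000000000
Op 1: insert jay -> sets bits 3 5 -> bits=0001010000000
Op 2: insert eel -> sets bits 0 1 -> bits=1101010000000
Op 3: query ant -> checks bit7=0, bit8=0 (has a 0) -> no
Op 4: insert bat -> sets bits 5 11 -> bits=1101010000010
Op 5: query elk -> checks bit3=1, bit8=0 (has a 0) -> no
Op 6: insert pig -> sets bits 0 2 -> bits=1111010000010
Op 7: query jay -> checks bit3=1, bit5=1 (all 1) -> maybe
Op 8: query ant -> checks bit7=0, bit8=0 (has a 0) -> no
Op 9: insert elk -> sets bits 3 8 -> bits=1111010010010
Op 10: insert bee -> sets bits 0 12 -> bits=1111010010011
Op 11: query pig -> checks bit0=1, bit2=1 (all 1) -> maybe
Op 12: insert cat -> sets bits 1 8 -> bits=1111010010011
Query results in order: no no maybe no maybe

Answer: no no maybe no maybe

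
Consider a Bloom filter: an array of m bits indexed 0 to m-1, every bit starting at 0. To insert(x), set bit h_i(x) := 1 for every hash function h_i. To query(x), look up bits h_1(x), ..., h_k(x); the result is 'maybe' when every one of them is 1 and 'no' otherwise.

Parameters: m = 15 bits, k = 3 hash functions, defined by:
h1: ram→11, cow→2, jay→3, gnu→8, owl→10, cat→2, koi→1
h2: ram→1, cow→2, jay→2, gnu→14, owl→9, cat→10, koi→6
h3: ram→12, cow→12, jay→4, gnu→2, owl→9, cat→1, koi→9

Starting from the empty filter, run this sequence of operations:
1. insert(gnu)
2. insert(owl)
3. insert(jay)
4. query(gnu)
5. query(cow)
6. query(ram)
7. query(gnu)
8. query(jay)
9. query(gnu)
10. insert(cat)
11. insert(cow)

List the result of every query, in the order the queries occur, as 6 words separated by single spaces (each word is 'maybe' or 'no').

Answer: maybe no no maybe maybe maybe

Derivation:
Start: bits=000000000000000
Op 1: insert gnu -> sets bits 2 8 14 -> bits=001000001000001
Op 2: insert owl -> sets bits 9 10 -> bits=001000001110001
Op 3: insert jay -> sets bits 2 3 4 -> bits=001110001110001
Op 4: query gnu -> checks bit2=1, bit8=1, bit14=1 (all 1) -> maybe
Op 5: query cow -> checks bit2=1, bit12=0 (has a 0) -> no
Op 6: query ram -> checks bit1=0, bit11=0, bit12=0 (has a 0) -> no
Op 7: query gnu -> checks bit2=1, bit8=1, bit14=1 (all 1) -> maybe
Op 8: query jay -> checks bit2=1, bit3=1, bit4=1 (all 1) -> maybe
Op 9: query gnu -> checks bit2=1, bit8=1, bit14=1 (all 1) -> maybe
Op 10: insert cat -> sets bits 1 2 10 -> bits=011110001110001
Op 11: insert cow -> sets bits 2 12 -> bits=011110001110101
Query results in order: maybe no no maybe maybe maybe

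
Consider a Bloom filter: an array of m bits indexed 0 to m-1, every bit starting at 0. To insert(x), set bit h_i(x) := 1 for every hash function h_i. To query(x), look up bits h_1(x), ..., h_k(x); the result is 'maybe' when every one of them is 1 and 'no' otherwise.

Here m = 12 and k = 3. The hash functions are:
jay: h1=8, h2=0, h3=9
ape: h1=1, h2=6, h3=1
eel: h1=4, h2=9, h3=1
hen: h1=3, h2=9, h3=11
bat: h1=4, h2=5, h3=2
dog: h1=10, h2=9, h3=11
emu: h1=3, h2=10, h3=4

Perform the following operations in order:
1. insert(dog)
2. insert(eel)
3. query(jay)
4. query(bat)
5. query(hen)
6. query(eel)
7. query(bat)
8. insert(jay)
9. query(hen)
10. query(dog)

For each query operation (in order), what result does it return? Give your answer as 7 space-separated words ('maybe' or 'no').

Start: bits=000000000000
Op 1: insert dog -> sets bits 9 10 11 -> bits=000000000111
Op 2: insert eel -> sets bits 1 4 9 -> bits=010010000111
Op 3: query jay -> checks bit0=0, bit8=0, bit9=1 (has a 0) -> no
Op 4: query bat -> checks bit2=0, bit4=1, bit5=0 (has a 0) -> no
Op 5: query hen -> checks bit3=0, bit9=1, bit11=1 (has a 0) -> no
Op 6: query eel -> checks bit1=1, bit4=1, bit9=1 (all 1) -> maybe
Op 7: query bat -> checks bit2=0, bit4=1, bit5=0 (has a 0) -> no
Op 8: insert jay -> sets bits 0 8 9 -> bits=110010001111
Op 9: query hen -> checks bit3=0, bit9=1, bit11=1 (has a 0) -> no
Op 10: query dog -> checks bit9=1, bit10=1, bit11=1 (all 1) -> maybe
Query results in order: no no no maybe no no maybe

Answer: no no no maybe no no maybe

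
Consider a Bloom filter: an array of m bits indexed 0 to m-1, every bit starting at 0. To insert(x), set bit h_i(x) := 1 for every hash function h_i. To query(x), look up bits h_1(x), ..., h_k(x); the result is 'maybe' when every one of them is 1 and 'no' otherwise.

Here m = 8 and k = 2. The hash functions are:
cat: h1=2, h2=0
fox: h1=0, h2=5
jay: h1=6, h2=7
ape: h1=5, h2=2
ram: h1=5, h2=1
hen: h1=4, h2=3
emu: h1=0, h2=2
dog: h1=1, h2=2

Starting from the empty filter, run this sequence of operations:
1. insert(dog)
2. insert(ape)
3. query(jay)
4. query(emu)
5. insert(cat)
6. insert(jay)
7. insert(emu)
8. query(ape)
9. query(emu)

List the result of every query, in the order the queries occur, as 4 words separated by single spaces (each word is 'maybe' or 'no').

Answer: no no maybe maybe

Derivation:
Start: bits=00000000
Op 1: insert dog -> sets bits 1 2 -> bits=01100000
Op 2: insert ape -> sets bits 2 5 -> bits=01100100
Op 3: query jay -> checks bit6=0, bit7=0 (has a 0) -> no
Op 4: query emu -> checks bit0=0, bit2=1 (has a 0) -> no
Op 5: insert cat -> sets bits 0 2 -> bits=11100100
Op 6: insert jay -> sets bits 6 7 -> bits=11100111
Op 7: insert emu -> sets bits 0 2 -> bits=11100111
Op 8: query ape -> checks bit2=1, bit5=1 (all 1) -> maybe
Op 9: query emu -> checks bit0=1, bit2=1 (all 1) -> maybe
Query results in order: no no maybe maybe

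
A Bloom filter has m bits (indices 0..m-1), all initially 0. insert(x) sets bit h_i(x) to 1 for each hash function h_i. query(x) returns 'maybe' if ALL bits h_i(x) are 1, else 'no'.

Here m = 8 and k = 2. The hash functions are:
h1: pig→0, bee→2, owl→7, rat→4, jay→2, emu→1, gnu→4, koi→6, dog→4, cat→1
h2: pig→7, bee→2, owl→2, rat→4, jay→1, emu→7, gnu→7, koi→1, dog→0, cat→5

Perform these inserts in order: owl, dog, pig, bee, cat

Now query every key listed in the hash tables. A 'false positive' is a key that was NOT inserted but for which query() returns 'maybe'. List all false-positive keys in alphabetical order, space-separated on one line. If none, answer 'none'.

Answer: emu gnu jay rat

Derivation:
Start: bits=00000000
After insert 'owl': sets bits 2 7 -> bits=00100001
After insert 'dog': sets bits 0 4 -> bits=10101001
After insert 'pig': sets bits 0 7 -> bits=10101001
After insert 'bee': sets bits 2 -> bits=10101001
After insert 'cat': sets bits 1 5 -> bits=11101101
Not inserted: emu gnu jay koi rat — query each against bits=11101101:
query emu: checks bit1=1, bit7=1 (all 1) -> maybe => FALSE POSITIVE
query gnu: checks bit4=1, bit7=1 (all 1) -> maybe => FALSE POSITIVE
query jay: checks bit1=1, bit2=1 (all 1) -> maybe => FALSE POSITIVE
query koi: checks bit1=1, bit6=0 (has a 0) -> no => not a false positive
query rat: checks bit4=1 (all 1) -> maybe => FALSE POSITIVE
False positives (alphabetical): emu gnu jay rat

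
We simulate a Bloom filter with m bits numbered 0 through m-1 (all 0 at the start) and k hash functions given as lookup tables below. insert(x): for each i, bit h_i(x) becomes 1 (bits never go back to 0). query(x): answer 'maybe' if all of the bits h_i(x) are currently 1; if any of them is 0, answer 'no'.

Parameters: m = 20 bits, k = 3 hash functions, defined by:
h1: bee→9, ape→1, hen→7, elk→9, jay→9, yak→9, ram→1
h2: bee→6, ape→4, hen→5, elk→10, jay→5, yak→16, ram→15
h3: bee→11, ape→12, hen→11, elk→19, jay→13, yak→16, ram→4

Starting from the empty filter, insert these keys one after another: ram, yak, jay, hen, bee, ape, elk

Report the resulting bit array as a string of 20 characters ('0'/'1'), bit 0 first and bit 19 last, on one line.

Start: bits=00000000000000000000
After insert 'ram': sets bits 1 4 15 -> bits=01001000000000010000
After insert 'yak': sets bits 9 16 -> bits=01001000010000011000
After insert 'jay': sets bits 5 9 13 -> bits=01001100010001011000
After insert 'hen': sets bits 5 7 11 -> bits=01001101010101011000
After insert 'bee': sets bits 6 9 11 -> bits=01001111010101011000
After insert 'ape': sets bits 1 4 12 -> bits=01001111010111011000
After insert 'elk': sets bits 9 10 19 -> bits=01001111011111011001

Answer: 01001111011111011001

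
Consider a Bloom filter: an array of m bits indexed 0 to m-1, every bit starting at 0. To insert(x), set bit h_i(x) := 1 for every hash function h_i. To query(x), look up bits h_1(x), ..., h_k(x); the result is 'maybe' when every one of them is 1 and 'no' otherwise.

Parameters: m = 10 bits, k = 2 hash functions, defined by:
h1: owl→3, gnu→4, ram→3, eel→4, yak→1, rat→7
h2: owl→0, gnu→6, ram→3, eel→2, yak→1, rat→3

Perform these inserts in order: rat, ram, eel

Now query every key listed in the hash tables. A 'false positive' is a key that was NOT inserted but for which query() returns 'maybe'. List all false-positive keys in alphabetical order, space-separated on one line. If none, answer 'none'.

Start: bits=0000000000
After insert 'rat': sets bits 3 7 -> bits=0001000100
After insert 'ram': sets bits 3 -> bits=0001000100
After insert 'eel': sets bits 2 4 -> bits=0011100100
Not inserted: gnu owl yak — query each against bits=0011100100:
query gnu: checks bit4=1, bit6=0 (has a 0) -> no => not a false positive
query owl: checks bit0=0, bit3=1 (has a 0) -> no => not a false positive
query yak: checks bit1=0 (has a 0) -> no => not a false positive
False positives (alphabetical): none

Answer: none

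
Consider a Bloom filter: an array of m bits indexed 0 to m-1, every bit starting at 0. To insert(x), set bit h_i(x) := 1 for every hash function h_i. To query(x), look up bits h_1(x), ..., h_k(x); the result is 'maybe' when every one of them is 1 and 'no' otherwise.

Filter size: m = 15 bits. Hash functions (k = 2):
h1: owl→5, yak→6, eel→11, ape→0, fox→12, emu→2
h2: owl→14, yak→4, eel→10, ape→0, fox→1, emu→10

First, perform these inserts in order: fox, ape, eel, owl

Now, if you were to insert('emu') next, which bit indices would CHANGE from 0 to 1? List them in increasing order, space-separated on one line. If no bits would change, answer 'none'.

Start: bits=000000000000000
After insert 'fox': sets bits 1 12 -> bits=010000000000100
After insert 'ape': sets bits 0 -> bits=110000000000100
After insert 'eel': sets bits 10 11 -> bits=110000000011100
After insert 'owl': sets bits 5 14 -> bits=110001000011101
insert 'emu' would touch bits 2 10; currently bit2=0, bit10=1
Bits that are 0 among those (would change 0->1): 2

Answer: 2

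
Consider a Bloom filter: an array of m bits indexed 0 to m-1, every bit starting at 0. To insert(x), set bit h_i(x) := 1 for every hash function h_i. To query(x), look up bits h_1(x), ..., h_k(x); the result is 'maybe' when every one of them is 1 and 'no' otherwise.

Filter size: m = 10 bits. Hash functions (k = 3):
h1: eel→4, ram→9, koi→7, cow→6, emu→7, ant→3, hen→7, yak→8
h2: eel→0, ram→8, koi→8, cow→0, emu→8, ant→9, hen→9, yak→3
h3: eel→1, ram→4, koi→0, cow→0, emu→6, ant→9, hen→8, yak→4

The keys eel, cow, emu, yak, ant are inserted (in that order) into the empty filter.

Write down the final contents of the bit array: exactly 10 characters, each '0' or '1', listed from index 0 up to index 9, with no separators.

Answer: 1101101111

Derivation:
Start: bits=0000000000
After insert 'eel': sets bits 0 1 4 -> bits=1100100000
After insert 'cow': sets bits 0 6 -> bits=1100101000
After insert 'emu': sets bits 6 7 8 -> bits=1100101110
After insert 'yak': sets bits 3 4 8 -> bits=1101101110
After insert 'ant': sets bits 3 9 -> bits=1101101111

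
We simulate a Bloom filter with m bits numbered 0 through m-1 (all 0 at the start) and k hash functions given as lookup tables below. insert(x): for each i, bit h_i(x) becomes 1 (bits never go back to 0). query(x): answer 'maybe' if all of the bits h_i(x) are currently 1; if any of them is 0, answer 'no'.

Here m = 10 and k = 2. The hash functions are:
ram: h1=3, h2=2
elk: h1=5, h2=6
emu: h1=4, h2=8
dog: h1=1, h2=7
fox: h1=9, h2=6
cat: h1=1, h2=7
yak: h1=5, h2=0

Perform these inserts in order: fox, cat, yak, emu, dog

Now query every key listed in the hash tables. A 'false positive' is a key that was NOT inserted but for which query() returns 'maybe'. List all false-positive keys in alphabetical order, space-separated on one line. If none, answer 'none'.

Answer: elk

Derivation:
Start: bits=0000000000
After insert 'fox': sets bits 6 9 -> bits=0000001001
After insert 'cat': sets bits 1 7 -> bits=0100001101
After insert 'yak': sets bits 0 5 -> bits=1100011101
After insert 'emu': sets bits 4 8 -> bits=1100111111
After insert 'dog': sets bits 1 7 -> bits=1100111111
Not inserted: elk ram — query each against bits=1100111111:
query elk: checks bit5=1, bit6=1 (all 1) -> maybe => FALSE POSITIVE
query ram: checks bit2=0, bit3=0 (has a 0) -> no => not a false positive
False positives (alphabetical): elk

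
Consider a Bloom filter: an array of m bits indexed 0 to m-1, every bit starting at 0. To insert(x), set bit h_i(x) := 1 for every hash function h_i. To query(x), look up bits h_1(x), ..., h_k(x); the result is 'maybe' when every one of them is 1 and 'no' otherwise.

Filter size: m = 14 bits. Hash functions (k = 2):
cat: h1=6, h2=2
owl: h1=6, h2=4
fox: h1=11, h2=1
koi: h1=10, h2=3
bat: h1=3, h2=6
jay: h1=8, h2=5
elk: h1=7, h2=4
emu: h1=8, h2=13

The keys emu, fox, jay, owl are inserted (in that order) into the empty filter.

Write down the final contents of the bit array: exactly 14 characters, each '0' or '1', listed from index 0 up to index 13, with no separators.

Answer: 01001110100101

Derivation:
Start: bits=00000000000000
After insert 'emu': sets bits 8 13 -> bits=00000000100001
After insert 'fox': sets bits 1 11 -> bits=01000000100101
After insert 'jay': sets bits 5 8 -> bits=01000100100101
After insert 'owl': sets bits 4 6 -> bits=01001110100101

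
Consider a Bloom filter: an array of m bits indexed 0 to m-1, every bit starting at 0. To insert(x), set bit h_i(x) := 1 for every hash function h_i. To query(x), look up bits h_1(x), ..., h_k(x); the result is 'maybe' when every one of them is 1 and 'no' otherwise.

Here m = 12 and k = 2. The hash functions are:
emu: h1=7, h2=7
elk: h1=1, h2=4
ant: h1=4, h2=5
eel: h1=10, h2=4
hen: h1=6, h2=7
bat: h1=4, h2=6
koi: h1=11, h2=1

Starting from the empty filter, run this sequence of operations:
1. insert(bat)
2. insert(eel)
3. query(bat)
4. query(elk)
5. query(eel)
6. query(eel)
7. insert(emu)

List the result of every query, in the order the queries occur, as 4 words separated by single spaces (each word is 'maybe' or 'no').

Start: bits=000000000000
Op 1: insert bat -> sets bits 4 6 -> bits=000010100000
Op 2: insert eel -> sets bits 4 10 -> bits=000010100010
Op 3: query bat -> checks bit4=1, bit6=1 (all 1) -> maybe
Op 4: query elk -> checks bit1=0, bit4=1 (has a 0) -> no
Op 5: query eel -> checks bit4=1, bit10=1 (all 1) -> maybe
Op 6: query eel -> checks bit4=1, bit10=1 (all 1) -> maybe
Op 7: insert emu -> sets bits 7 -> bits=000010110010
Query results in order: maybe no maybe maybe

Answer: maybe no maybe maybe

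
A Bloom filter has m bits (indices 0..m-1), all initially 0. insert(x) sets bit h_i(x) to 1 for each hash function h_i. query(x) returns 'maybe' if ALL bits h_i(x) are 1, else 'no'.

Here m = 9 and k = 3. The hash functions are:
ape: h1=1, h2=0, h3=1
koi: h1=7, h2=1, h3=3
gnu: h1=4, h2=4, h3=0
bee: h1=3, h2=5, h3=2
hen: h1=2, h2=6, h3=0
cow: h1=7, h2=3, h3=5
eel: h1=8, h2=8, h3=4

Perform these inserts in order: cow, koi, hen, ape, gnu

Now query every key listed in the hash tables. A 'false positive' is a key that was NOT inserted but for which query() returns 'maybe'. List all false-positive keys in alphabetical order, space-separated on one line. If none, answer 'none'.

Start: bits=000000000
After insert 'cow': sets bits 3 5 7 -> bits=000101010
After insert 'koi': sets bits 1 3 7 -> bits=010101010
After insert 'hen': sets bits 0 2 6 -> bits=111101110
After insert 'ape': sets bits 0 1 -> bits=111101110
After insert 'gnu': sets bits 0 4 -> bits=111111110
Not inserted: bee eel — query each against bits=111111110:
query bee: checks bit2=1, bit3=1, bit5=1 (all 1) -> maybe => FALSE POSITIVE
query eel: checks bit4=1, bit8=0 (has a 0) -> no => not a false positive
False positives (alphabetical): bee

Answer: bee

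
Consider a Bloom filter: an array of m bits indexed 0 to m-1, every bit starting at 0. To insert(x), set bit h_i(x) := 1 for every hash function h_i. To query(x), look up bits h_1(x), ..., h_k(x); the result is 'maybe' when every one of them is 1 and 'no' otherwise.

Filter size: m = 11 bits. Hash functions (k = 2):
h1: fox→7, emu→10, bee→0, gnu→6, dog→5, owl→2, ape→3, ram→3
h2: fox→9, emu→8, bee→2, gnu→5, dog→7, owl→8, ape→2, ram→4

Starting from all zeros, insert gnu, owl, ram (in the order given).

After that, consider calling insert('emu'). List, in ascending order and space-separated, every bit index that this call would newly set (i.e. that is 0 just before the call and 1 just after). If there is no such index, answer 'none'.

Start: bits=00000000000
After insert 'gnu': sets bits 5 6 -> bits=00000110000
After insert 'owl': sets bits 2 8 -> bits=00100110100
After insert 'ram': sets bits 3 4 -> bits=00111110100
insert 'emu' would touch bits 8 10; currently bit8=1, bit10=0
Bits that are 0 among those (would change 0->1): 10

Answer: 10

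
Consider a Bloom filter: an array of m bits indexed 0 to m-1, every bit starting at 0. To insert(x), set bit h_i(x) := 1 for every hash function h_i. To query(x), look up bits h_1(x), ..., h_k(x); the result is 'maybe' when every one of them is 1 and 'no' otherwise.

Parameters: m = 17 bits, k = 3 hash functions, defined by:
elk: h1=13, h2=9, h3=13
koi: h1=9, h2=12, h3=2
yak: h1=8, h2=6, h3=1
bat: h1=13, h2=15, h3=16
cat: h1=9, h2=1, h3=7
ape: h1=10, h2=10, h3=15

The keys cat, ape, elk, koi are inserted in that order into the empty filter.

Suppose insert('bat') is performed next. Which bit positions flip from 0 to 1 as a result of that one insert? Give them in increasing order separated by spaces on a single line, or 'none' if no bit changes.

Start: bits=00000000000000000
After insert 'cat': sets bits 1 7 9 -> bits=01000001010000000
After insert 'ape': sets bits 10 15 -> bits=01000001011000010
After insert 'elk': sets bits 9 13 -> bits=01000001011001010
After insert 'koi': sets bits 2 9 12 -> bits=01100001011011010
insert 'bat' would touch bits 13 15 16; currently bit13=1, bit15=1, bit16=0
Bits that are 0 among those (would change 0->1): 16

Answer: 16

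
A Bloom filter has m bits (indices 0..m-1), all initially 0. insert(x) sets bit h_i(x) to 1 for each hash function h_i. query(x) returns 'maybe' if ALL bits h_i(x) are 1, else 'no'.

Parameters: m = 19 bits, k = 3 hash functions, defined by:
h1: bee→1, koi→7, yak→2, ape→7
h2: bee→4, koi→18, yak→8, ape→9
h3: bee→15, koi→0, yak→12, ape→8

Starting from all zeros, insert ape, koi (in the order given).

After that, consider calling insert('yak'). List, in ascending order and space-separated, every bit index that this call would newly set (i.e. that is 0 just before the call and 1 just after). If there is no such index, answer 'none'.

Start: bits=0000000000000000000
After insert 'ape': sets bits 7 8 9 -> bits=0000000111000000000
After insert 'koi': sets bits 0 7 18 -> bits=1000000111000000001
insert 'yak' would touch bits 2 8 12; currently bit2=0, bit8=1, bit12=0
Bits that are 0 among those (would change 0->1): 2 12

Answer: 2 12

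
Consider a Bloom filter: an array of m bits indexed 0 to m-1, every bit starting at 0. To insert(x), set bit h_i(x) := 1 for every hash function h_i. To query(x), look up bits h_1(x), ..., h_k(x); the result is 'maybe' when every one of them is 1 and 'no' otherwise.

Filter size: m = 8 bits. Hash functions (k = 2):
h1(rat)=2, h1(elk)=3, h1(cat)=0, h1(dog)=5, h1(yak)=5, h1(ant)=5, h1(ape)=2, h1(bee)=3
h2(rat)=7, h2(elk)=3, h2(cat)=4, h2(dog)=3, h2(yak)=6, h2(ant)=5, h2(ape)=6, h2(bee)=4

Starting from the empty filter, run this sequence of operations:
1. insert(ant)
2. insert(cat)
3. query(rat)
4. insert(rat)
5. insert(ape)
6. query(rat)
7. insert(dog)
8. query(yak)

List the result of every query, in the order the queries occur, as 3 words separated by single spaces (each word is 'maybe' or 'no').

Answer: no maybe maybe

Derivation:
Start: bits=00000000
Op 1: insert ant -> sets bits 5 -> bits=00000100
Op 2: insert cat -> sets bits 0 4 -> bits=10001100
Op 3: query rat -> checks bit2=0, bit7=0 (has a 0) -> no
Op 4: insert rat -> sets bits 2 7 -> bits=10101101
Op 5: insert ape -> sets bits 2 6 -> bits=10101111
Op 6: query rat -> checks bit2=1, bit7=1 (all 1) -> maybe
Op 7: insert dog -> sets bits 3 5 -> bits=10111111
Op 8: query yak -> checks bit5=1, bit6=1 (all 1) -> maybe
Query results in order: no maybe maybe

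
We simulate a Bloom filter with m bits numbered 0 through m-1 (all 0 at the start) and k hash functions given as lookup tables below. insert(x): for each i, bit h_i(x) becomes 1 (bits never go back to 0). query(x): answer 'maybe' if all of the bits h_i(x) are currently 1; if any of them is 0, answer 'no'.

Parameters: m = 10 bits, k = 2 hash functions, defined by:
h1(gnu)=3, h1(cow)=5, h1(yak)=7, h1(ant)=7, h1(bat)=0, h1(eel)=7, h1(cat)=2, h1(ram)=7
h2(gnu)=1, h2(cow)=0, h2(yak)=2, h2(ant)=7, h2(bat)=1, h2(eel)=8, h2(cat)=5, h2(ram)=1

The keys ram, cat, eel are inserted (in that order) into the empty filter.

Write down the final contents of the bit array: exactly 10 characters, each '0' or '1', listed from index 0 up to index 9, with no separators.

Start: bits=0000000000
After insert 'ram': sets bits 1 7 -> bits=0100000100
After insert 'cat': sets bits 2 5 -> bits=0110010100
After insert 'eel': sets bits 7 8 -> bits=0110010110

Answer: 0110010110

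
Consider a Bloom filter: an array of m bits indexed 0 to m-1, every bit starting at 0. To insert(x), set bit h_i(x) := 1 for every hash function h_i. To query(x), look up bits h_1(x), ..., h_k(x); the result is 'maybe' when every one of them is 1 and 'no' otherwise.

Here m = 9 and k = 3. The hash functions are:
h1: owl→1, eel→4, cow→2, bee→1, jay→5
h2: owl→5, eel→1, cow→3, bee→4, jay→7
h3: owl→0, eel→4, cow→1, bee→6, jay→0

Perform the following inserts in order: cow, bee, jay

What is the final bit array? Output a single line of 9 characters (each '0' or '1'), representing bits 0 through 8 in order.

Start: bits=000000000
After insert 'cow': sets bits 1 2 3 -> bits=011100000
After insert 'bee': sets bits 1 4 6 -> bits=011110100
After insert 'jay': sets bits 0 5 7 -> bits=111111110

Answer: 111111110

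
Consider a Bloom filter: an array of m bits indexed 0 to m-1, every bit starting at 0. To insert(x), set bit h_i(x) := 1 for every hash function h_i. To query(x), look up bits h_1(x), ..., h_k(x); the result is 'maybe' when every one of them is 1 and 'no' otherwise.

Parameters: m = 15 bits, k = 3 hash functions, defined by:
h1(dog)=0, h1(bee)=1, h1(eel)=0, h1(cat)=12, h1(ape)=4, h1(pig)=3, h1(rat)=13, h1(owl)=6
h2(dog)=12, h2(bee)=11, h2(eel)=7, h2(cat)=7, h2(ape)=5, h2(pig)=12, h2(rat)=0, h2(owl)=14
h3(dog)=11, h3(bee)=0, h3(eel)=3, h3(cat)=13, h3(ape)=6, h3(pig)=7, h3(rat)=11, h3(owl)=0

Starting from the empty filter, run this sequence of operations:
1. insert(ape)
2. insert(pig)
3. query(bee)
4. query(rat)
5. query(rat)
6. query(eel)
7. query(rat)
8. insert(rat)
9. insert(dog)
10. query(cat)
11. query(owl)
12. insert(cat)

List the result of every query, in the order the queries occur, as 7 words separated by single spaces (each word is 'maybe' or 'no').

Start: bits=000000000000000
Op 1: insert ape -> sets bits 4 5 6 -> bits=000011100000000
Op 2: insert pig -> sets bits 3 7 12 -> bits=000111110000100
Op 3: query bee -> checks bit0=0, bit1=0, bit11=0 (has a 0) -> no
Op 4: query rat -> checks bit0=0, bit11=0, bit13=0 (has a 0) -> no
Op 5: query rat -> checks bit0=0, bit11=0, bit13=0 (has a 0) -> no
Op 6: query eel -> checks bit0=0, bit3=1, bit7=1 (has a 0) -> no
Op 7: query rat -> checks bit0=0, bit11=0, bit13=0 (has a 0) -> no
Op 8: insert rat -> sets bits 0 11 13 -> bits=100111110001110
Op 9: insert dog -> sets bits 0 11 12 -> bits=100111110001110
Op 10: query cat -> checks bit7=1, bit12=1, bit13=1 (all 1) -> maybe
Op 11: query owl -> checks bit0=1, bit6=1, bit14=0 (has a 0) -> no
Op 12: insert cat -> sets bits 7 12 13 -> bits=100111110001110
Query results in order: no no no no no maybe no

Answer: no no no no no maybe no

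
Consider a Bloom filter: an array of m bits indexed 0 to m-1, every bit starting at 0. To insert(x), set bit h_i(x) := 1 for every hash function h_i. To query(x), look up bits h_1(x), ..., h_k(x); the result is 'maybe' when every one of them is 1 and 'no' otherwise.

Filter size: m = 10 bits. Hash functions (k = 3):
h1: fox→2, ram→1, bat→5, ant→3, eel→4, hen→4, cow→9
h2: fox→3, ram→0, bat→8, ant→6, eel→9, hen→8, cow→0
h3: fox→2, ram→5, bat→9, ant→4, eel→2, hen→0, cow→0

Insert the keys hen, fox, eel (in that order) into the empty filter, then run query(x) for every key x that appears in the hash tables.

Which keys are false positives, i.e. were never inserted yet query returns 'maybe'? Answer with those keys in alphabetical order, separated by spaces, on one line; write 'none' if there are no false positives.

Start: bits=0000000000
After insert 'hen': sets bits 0 4 8 -> bits=1000100010
After insert 'fox': sets bits 2 3 -> bits=1011100010
After insert 'eel': sets bits 2 4 9 -> bits=1011100011
Not inserted: ant bat cow ram — query each against bits=1011100011:
query ant: checks bit3=1, bit4=1, bit6=0 (has a 0) -> no => not a false positive
query bat: checks bit5=0, bit8=1, bit9=1 (has a 0) -> no => not a false positive
query cow: checks bit0=1, bit9=1 (all 1) -> maybe => FALSE POSITIVE
query ram: checks bit0=1, bit1=0, bit5=0 (has a 0) -> no => not a false positive
False positives (alphabetical): cow

Answer: cow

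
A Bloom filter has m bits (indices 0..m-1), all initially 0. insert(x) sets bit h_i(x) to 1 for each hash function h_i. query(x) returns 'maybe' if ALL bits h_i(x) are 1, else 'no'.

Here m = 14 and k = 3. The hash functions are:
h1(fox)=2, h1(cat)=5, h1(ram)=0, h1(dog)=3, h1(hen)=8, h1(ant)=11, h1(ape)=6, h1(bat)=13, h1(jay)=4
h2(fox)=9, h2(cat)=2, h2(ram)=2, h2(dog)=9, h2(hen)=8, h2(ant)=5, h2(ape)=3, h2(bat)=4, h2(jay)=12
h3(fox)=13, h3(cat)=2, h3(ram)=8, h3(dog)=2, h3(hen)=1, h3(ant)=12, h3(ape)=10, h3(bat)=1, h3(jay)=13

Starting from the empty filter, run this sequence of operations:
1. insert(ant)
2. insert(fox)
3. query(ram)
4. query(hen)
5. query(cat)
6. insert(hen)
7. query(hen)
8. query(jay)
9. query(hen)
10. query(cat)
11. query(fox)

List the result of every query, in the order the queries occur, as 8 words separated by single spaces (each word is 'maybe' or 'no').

Answer: no no maybe maybe no maybe maybe maybe

Derivation:
Start: bits=00000000000000
Op 1: insert ant -> sets bits 5 11 12 -> bits=00000100000110
Op 2: insert fox -> sets bits 2 9 13 -> bits=00100100010111
Op 3: query ram -> checks bit0=0, bit2=1, bit8=0 (has a 0) -> no
Op 4: query hen -> checks bit1=0, bit8=0 (has a 0) -> no
Op 5: query cat -> checks bit2=1, bit5=1 (all 1) -> maybe
Op 6: insert hen -> sets bits 1 8 -> bits=01100100110111
Op 7: query hen -> checks bit1=1, bit8=1 (all 1) -> maybe
Op 8: query jay -> checks bit4=0, bit12=1, bit13=1 (has a 0) -> no
Op 9: query hen -> checks bit1=1, bit8=1 (all 1) -> maybe
Op 10: query cat -> checks bit2=1, bit5=1 (all 1) -> maybe
Op 11: query fox -> checks bit2=1, bit9=1, bit13=1 (all 1) -> maybe
Query results in order: no no maybe maybe no maybe maybe maybe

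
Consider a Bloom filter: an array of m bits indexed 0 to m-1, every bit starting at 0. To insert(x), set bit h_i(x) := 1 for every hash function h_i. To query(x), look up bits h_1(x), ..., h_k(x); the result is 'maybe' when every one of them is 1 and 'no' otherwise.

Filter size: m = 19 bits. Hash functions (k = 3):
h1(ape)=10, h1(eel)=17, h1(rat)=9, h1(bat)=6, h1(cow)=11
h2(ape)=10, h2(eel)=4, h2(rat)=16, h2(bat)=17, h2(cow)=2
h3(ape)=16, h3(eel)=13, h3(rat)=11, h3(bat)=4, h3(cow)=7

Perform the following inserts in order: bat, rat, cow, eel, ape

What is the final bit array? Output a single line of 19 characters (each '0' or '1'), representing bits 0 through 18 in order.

Start: bits=0000000000000000000
After insert 'bat': sets bits 4 6 17 -> bits=0000101000000000010
After insert 'rat': sets bits 9 11 16 -> bits=0000101001010000110
After insert 'cow': sets bits 2 7 11 -> bits=0010101101010000110
After insert 'eel': sets bits 4 13 17 -> bits=0010101101010100110
After insert 'ape': sets bits 10 16 -> bits=0010101101110100110

Answer: 0010101101110100110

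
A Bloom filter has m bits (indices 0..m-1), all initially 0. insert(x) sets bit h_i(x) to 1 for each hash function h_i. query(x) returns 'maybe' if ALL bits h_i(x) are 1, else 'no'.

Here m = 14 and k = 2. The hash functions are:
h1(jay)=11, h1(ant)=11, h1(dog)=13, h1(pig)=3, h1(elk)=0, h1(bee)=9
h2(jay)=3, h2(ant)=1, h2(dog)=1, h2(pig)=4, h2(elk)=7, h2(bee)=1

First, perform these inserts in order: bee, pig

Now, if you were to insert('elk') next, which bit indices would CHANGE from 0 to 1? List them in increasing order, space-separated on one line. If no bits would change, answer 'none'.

Start: bits=00000000000000
After insert 'bee': sets bits 1 9 -> bits=01000000010000
After insert 'pig': sets bits 3 4 -> bits=01011000010000
insert 'elk' would touch bits 0 7; currently bit0=0, bit7=0
Bits that are 0 among those (would change 0->1): 0 7

Answer: 0 7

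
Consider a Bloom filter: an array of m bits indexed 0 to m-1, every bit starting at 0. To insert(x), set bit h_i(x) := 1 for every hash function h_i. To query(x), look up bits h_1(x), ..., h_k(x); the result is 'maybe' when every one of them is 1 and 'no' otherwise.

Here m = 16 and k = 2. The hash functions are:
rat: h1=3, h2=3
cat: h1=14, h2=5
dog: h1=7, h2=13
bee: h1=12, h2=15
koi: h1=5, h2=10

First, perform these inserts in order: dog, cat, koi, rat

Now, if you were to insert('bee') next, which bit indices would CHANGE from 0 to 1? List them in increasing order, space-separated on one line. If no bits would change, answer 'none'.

Start: bits=0000000000000000
After insert 'dog': sets bits 7 13 -> bits=0000000100000100
After insert 'cat': sets bits 5 14 -> bits=0000010100000110
After insert 'koi': sets bits 5 10 -> bits=0000010100100110
After insert 'rat': sets bits 3 -> bits=0001010100100110
insert 'bee' would touch bits 12 15; currently bit12=0, bit15=0
Bits that are 0 among those (would change 0->1): 12 15

Answer: 12 15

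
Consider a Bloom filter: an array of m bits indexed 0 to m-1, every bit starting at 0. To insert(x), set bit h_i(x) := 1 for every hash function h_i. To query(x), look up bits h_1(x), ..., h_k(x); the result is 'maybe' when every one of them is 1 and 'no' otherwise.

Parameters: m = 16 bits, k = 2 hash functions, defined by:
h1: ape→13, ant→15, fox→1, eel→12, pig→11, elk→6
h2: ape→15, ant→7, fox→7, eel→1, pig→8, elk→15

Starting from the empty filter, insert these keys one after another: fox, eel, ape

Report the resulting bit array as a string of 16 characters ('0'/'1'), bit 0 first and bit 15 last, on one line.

Start: bits=0000000000000000
After insert 'fox': sets bits 1 7 -> bits=0100000100000000
After insert 'eel': sets bits 1 12 -> bits=0100000100001000
After insert 'ape': sets bits 13 15 -> bits=0100000100001101

Answer: 0100000100001101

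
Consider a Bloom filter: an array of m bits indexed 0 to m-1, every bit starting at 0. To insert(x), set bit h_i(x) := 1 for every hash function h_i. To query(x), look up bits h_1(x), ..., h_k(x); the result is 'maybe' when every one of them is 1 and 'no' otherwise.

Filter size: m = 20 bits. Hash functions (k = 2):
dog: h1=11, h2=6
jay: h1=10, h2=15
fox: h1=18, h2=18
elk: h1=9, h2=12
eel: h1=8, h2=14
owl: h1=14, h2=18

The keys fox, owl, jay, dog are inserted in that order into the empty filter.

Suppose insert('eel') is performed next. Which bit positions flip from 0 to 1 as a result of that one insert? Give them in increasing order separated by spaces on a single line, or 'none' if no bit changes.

Answer: 8

Derivation:
Start: bits=00000000000000000000
After insert 'fox': sets bits 18 -> bits=00000000000000000010
After insert 'owl': sets bits 14 18 -> bits=00000000000000100010
After insert 'jay': sets bits 10 15 -> bits=00000000001000110010
After insert 'dog': sets bits 6 11 -> bits=00000010001100110010
insert 'eel' would touch bits 8 14; currently bit8=0, bit14=1
Bits that are 0 among those (would change 0->1): 8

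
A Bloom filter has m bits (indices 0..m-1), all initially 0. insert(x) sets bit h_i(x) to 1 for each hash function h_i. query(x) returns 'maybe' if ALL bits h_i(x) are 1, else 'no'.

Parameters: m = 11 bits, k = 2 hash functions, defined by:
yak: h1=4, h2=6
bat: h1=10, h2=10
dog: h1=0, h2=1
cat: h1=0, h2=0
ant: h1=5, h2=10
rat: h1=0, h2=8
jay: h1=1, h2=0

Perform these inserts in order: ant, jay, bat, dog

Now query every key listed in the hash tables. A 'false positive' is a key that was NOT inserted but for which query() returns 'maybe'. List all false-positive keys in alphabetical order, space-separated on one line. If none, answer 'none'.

Start: bits=00000000000
After insert 'ant': sets bits 5 10 -> bits=00000100001
After insert 'jay': sets bits 0 1 -> bits=11000100001
After insert 'bat': sets bits 10 -> bits=11000100001
After insert 'dog': sets bits 0 1 -> bits=11000100001
Not inserted: cat rat yak — query each against bits=11000100001:
query cat: checks bit0=1 (all 1) -> maybe => FALSE POSITIVE
query rat: checks bit0=1, bit8=0 (has a 0) -> no => not a false positive
query yak: checks bit4=0, bit6=0 (has a 0) -> no => not a false positive
False positives (alphabetical): cat

Answer: cat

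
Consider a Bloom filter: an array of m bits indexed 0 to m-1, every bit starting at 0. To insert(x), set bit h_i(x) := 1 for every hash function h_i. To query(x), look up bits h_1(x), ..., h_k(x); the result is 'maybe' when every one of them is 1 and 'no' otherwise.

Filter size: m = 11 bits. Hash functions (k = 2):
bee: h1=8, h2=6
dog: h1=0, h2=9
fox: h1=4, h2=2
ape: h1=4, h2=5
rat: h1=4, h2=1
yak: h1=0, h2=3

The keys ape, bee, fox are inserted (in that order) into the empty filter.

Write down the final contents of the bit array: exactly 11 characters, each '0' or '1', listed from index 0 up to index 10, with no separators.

Answer: 00101110100

Derivation:
Start: bits=00000000000
After insert 'ape': sets bits 4 5 -> bits=00001100000
After insert 'bee': sets bits 6 8 -> bits=00001110100
After insert 'fox': sets bits 2 4 -> bits=00101110100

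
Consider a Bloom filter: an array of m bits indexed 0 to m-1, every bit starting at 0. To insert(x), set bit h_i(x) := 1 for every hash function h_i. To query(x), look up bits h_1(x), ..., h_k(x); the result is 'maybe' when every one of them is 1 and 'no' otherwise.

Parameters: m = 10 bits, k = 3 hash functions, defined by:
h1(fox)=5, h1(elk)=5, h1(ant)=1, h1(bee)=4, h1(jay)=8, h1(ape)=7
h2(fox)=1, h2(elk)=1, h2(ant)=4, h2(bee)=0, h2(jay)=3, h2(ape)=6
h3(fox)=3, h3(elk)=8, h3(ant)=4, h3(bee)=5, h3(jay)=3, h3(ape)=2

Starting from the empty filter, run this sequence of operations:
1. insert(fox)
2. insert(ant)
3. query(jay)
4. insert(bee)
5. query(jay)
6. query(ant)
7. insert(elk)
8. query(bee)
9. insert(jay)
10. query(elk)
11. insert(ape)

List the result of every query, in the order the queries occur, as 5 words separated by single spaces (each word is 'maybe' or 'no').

Answer: no no maybe maybe maybe

Derivation:
Start: bits=0000000000
Op 1: insert fox -> sets bits 1 3 5 -> bits=0101010000
Op 2: insert ant -> sets bits 1 4 -> bits=0101110000
Op 3: query jay -> checks bit3=1, bit8=0 (has a 0) -> no
Op 4: insert bee -> sets bits 0 4 5 -> bits=1101110000
Op 5: query jay -> checks bit3=1, bit8=0 (has a 0) -> no
Op 6: query ant -> checks bit1=1, bit4=1 (all 1) -> maybe
Op 7: insert elk -> sets bits 1 5 8 -> bits=1101110010
Op 8: query bee -> checks bit0=1, bit4=1, bit5=1 (all 1) -> maybe
Op 9: insert jay -> sets bits 3 8 -> bits=1101110010
Op 10: query elk -> checks bit1=1, bit5=1, bit8=1 (all 1) -> maybe
Op 11: insert ape -> sets bits 2 6 7 -> bits=1111111110
Query results in order: no no maybe maybe maybe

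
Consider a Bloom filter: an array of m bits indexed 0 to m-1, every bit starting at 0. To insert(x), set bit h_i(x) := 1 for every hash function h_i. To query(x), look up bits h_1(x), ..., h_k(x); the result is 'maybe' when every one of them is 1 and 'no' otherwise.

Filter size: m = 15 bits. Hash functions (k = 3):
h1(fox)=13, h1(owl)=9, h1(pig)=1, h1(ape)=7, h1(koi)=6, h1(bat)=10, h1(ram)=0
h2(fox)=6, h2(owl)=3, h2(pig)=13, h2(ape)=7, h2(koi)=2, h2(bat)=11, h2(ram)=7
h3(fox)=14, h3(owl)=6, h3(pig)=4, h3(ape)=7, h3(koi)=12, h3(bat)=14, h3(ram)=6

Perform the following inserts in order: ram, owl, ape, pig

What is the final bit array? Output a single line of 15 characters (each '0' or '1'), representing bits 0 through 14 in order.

Start: bits=000000000000000
After insert 'ram': sets bits 0 6 7 -> bits=100000110000000
After insert 'owl': sets bits 3 6 9 -> bits=100100110100000
After insert 'ape': sets bits 7 -> bits=100100110100000
After insert 'pig': sets bits 1 4 13 -> bits=110110110100010

Answer: 110110110100010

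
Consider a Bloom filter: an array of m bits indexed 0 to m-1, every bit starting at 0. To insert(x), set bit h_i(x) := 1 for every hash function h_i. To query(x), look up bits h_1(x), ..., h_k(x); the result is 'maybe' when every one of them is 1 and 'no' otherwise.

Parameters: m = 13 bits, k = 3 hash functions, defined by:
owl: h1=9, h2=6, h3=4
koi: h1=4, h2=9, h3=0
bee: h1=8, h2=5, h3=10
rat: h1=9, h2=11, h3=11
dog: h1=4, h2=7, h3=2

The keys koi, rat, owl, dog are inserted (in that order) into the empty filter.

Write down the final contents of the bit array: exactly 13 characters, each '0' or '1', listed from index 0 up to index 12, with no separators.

Start: bits=0000000000000
After insert 'koi': sets bits 0 4 9 -> bits=1000100001000
After insert 'rat': sets bits 9 11 -> bits=1000100001010
After insert 'owl': sets bits 4 6 9 -> bits=1000101001010
After insert 'dog': sets bits 2 4 7 -> bits=1010101101010

Answer: 1010101101010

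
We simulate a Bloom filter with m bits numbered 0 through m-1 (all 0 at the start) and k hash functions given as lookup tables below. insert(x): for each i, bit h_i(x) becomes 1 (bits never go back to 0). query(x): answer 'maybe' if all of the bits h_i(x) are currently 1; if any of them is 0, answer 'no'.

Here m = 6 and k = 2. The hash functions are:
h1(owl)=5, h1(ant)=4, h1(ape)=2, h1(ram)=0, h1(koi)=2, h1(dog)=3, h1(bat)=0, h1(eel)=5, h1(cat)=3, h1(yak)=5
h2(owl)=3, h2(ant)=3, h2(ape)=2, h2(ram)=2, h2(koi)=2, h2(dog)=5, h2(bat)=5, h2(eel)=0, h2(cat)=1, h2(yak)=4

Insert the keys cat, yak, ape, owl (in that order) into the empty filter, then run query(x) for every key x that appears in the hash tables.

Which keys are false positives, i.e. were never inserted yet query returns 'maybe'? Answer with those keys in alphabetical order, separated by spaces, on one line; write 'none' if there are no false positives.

Answer: ant dog koi

Derivation:
Start: bits=000000
After insert 'cat': sets bits 1 3 -> bits=010100
After insert 'yak': sets bits 4 5 -> bits=010111
After insert 'ape': sets bits 2 -> bits=011111
After insert 'owl': sets bits 3 5 -> bits=011111
Not inserted: ant bat dog eel koi ram — query each against bits=011111:
query ant: checks bit3=1, bit4=1 (all 1) -> maybe => FALSE POSITIVE
query bat: checks bit0=0, bit5=1 (has a 0) -> no => not a false positive
query dog: checks bit3=1, bit5=1 (all 1) -> maybe => FALSE POSITIVE
query eel: checks bit0=0, bit5=1 (has a 0) -> no => not a false positive
query koi: checks bit2=1 (all 1) -> maybe => FALSE POSITIVE
query ram: checks bit0=0, bit2=1 (has a 0) -> no => not a false positive
False positives (alphabetical): ant dog koi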